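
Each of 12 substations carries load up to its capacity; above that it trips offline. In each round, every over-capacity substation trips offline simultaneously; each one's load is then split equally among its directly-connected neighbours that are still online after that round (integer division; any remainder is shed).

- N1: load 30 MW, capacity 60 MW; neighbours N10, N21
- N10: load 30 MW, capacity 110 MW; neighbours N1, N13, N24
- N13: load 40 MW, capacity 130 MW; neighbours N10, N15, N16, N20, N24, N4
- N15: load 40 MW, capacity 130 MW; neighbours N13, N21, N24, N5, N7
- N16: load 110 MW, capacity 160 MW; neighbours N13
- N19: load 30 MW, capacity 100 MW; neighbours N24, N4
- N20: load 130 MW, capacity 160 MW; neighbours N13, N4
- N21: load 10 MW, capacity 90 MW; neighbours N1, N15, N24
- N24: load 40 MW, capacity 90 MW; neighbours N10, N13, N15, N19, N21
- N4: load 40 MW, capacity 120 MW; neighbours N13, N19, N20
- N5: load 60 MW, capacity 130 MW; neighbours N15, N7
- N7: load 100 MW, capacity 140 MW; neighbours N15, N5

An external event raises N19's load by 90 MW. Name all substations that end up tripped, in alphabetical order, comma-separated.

Round 1 — N19 at 120 > 100. N19 trips offline.
  N19 sheds 120 MW to N24, N4: 60 each.
    N24: 40+60 = 100 > 90
    N4: 40+60 = 100 ≤ 120
Round 2 — N24 trips offline.
  N24 sheds 100 MW to N10, N13, N15, N21: 25 each.
    N10: 30+25 = 55 ≤ 110
    N13: 40+25 = 65 ≤ 130
    N15: 40+25 = 65 ≤ 130
    N21: 10+25 = 35 ≤ 90
No further trips.

N19, N24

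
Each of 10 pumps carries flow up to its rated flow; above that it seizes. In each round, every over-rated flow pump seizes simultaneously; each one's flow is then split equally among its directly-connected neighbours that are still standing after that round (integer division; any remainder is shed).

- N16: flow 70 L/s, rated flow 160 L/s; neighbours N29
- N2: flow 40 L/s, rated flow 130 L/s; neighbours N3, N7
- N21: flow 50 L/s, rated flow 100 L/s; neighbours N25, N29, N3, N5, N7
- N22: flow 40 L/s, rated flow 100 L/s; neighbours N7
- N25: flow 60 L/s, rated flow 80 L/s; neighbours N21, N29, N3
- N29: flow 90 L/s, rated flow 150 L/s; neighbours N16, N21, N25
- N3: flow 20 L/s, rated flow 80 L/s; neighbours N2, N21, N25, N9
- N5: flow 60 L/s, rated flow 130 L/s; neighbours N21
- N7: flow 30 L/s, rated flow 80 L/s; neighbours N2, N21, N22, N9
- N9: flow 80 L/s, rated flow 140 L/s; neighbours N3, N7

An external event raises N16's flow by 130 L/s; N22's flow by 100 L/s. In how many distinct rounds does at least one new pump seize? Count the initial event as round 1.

Round 1 — N16 at 200 > 160; N22 at 140 > 100. N16, N22 seize.
  N16 sheds 200 L/s to N29: 200 each.
    N29: 90+200 = 290 > 150
  N22 sheds 140 L/s to N7: 140 each.
    N7: 30+140 = 170 > 80
Round 2 — N29, N7 seize.
  N29 sheds 290 L/s to N21, N25: 145 each.
    N21: 50+145 = 195 > 100
    N25: 60+145 = 205 > 80
  N7 sheds 170 L/s to N2, N21, N9: 56 each (2 lost).
    N2: 40+56 = 96 ≤ 130
    N21: 195+56 = 251 > 100
    N9: 80+56 = 136 ≤ 140
Round 3 — N21, N25 seize.
  N21 sheds 251 L/s to N3, N5: 125 each (1 lost).
    N3: 20+125 = 145 > 80
    N5: 60+125 = 185 > 130
  N25 sheds 205 L/s to N3: 205 each.
    N3: 145+205 = 350 > 80
Round 4 — N3, N5 seize.
  N3 sheds 350 L/s to N2, N9: 175 each.
    N2: 96+175 = 271 > 130
    N9: 136+175 = 311 > 140
  N5 sheds 185 L/s: no online neighbours, lost.
Round 5 — N2, N9 seize.
  N2 sheds 271 L/s: no online neighbours, lost.
  N9 sheds 311 L/s: no online neighbours, lost.
No further seizures.

5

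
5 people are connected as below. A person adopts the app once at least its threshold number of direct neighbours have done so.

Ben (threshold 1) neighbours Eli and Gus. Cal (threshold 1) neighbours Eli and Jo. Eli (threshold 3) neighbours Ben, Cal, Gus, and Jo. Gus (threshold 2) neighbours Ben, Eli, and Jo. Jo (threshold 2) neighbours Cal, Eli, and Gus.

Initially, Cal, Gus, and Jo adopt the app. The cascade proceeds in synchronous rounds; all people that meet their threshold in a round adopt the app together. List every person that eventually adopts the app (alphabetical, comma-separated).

Round 1 — Cal, Gus, Jo adopt the app (initial).
Round 2 — checking thresholds:
  Ben: 1 of 2 neighbours ≥ 1, adopts the app.
  Eli: 3 of 4 neighbours ≥ 3, adopts the app.
Round 3 — no new adoptions; cascade stops.

Ben, Cal, Eli, Gus, Jo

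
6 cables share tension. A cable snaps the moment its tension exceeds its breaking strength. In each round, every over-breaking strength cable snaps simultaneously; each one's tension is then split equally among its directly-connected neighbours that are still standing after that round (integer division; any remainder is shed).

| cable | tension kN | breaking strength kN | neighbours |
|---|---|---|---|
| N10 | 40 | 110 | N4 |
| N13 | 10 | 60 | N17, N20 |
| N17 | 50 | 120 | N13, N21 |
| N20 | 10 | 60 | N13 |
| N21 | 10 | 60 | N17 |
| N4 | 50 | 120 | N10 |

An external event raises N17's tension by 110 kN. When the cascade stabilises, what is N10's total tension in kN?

40

Round 1 — N17 at 160 > 120. N17 snaps.
  N17 sheds 160 kN to N13, N21: 80 each.
    N13: 10+80 = 90 > 60
    N21: 10+80 = 90 > 60
Round 2 — N13, N21 snap.
  N13 sheds 90 kN to N20: 90 each.
    N20: 10+90 = 100 > 60
  N21 sheds 90 kN: no online neighbours, lost.
Round 3 — N20 snaps.
  N20 sheds 100 kN: no online neighbours, lost.
No further breaks.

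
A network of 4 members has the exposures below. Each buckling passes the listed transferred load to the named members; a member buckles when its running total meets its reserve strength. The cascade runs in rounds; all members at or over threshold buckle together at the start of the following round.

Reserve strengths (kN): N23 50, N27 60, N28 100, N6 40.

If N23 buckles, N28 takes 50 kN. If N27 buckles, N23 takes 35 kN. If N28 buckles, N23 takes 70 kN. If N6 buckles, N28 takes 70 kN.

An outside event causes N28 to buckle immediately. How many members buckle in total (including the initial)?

2

Round 1 — N28 buckles (initial).
  N23: +70 → 70 ≥ 50
Round 2 — N23 buckles.
No further bucklings.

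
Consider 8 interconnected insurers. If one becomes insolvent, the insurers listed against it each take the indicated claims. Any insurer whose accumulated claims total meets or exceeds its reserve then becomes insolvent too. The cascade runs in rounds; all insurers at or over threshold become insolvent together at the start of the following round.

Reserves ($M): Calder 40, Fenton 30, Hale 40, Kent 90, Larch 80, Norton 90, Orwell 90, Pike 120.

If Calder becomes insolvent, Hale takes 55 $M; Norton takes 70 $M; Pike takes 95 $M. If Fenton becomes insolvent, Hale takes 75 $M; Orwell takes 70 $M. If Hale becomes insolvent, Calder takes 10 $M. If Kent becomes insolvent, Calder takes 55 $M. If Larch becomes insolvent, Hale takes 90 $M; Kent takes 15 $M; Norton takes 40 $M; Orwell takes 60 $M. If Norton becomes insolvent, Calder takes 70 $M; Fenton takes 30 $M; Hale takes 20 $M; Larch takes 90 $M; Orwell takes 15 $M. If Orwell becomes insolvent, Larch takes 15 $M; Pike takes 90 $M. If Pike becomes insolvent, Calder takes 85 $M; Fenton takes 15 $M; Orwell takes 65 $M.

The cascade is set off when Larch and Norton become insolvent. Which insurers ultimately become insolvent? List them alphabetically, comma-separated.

Round 1 — Larch, Norton become insolvent (initial).
  Calder: +70 → 70 ≥ 40
  Fenton: +30 → 30 ≥ 30
  Hale: +90+20 → 110 ≥ 40
  Kent: +15 → 15 < 90
  Orwell: +60+15 → 75 < 90
Round 2 — Calder, Fenton, Hale become insolvent.
  Orwell: +70 → 145 ≥ 90
  Pike: +95 → 95 < 120
Round 3 — Orwell becomes insolvent.
  Pike: +90 → 185 ≥ 120
Round 4 — Pike becomes insolvent.
No further insolvencies.

Calder, Fenton, Hale, Larch, Norton, Orwell, Pike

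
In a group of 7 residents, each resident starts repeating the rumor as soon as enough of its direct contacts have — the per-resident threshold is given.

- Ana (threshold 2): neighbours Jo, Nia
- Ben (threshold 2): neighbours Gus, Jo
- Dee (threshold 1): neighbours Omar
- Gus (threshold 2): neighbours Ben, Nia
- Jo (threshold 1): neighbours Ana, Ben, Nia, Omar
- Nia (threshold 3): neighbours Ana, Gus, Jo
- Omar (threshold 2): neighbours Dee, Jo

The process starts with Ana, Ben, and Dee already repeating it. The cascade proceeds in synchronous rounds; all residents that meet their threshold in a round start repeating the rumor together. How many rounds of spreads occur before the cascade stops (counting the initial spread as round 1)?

Round 1 — Ana, Ben, Dee start repeating the rumor (initial).
Round 2 — checking thresholds:
  Gus: 1 of 2 neighbours < 2, not yet.
  Jo: 2 of 4 neighbours ≥ 1, starts repeating the rumor.
  Nia: 1 of 3 neighbours < 3, not yet.
  Omar: 1 of 2 neighbours < 2, not yet.
Round 3 — checking thresholds:
  Gus: 1 of 2 neighbours < 2, not yet.
  Nia: 2 of 3 neighbours < 3, not yet.
  Omar: 2 of 2 neighbours ≥ 2, starts repeating the rumor.
Round 4 — no new spreads; cascade stops.

3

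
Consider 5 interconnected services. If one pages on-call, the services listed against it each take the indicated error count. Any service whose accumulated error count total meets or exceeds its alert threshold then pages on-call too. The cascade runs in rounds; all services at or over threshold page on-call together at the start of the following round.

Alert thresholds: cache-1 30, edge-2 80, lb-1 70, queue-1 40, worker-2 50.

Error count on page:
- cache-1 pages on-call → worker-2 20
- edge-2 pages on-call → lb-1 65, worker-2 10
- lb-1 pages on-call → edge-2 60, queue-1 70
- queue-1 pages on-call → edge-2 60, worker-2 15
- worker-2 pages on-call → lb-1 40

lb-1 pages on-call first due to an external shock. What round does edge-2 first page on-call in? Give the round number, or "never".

3

Round 1 — lb-1 pages on-call (initial).
  edge-2: +60 → 60 < 80
  queue-1: +70 → 70 ≥ 40
Round 2 — queue-1 pages on-call.
  edge-2: +60 → 120 ≥ 80
  worker-2: +15 → 15 < 50
Round 3 — edge-2 pages on-call.
  worker-2: +10 → 25 < 50
No further pages.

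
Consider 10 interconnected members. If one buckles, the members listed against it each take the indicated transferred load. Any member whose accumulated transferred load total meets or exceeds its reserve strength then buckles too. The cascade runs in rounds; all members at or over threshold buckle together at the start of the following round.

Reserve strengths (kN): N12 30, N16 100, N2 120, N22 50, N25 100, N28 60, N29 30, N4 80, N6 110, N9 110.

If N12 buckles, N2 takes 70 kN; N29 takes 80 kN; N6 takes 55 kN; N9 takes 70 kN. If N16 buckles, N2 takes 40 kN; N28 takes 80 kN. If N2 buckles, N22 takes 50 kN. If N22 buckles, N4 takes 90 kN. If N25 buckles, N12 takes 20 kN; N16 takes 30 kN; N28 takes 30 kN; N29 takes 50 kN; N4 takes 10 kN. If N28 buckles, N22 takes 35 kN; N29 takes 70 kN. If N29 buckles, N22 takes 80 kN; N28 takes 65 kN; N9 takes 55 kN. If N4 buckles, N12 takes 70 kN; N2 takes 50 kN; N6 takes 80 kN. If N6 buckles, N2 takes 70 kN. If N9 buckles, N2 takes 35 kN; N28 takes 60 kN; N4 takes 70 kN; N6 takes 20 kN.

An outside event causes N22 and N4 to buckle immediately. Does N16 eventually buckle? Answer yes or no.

no

Round 1 — N22, N4 buckle (initial).
  N12: +70 → 70 ≥ 30
  N2: +50 → 50 < 120
  N6: +80 → 80 < 110
Round 2 — N12 buckles.
  N2: +70 → 120 ≥ 120
  N29: +80 → 80 ≥ 30
  N6: +55 → 135 ≥ 110
  N9: +70 → 70 < 110
Round 3 — N2, N29, N6 buckle.
  N28: +65 → 65 ≥ 60
  N9: +55 → 125 ≥ 110
Round 4 — N28, N9 buckle.
No further bucklings.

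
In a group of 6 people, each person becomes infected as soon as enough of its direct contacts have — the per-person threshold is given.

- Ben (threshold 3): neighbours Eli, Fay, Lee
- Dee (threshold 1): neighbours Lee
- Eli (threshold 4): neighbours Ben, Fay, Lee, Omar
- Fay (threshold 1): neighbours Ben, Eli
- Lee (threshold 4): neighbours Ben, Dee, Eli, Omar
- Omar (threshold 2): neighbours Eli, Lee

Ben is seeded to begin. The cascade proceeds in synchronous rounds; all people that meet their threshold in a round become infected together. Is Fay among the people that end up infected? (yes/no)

Round 1 — Ben becomes infected (initial).
Round 2 — checking thresholds:
  Eli: 1 of 4 neighbours < 4, below threshold.
  Fay: 1 of 2 neighbours ≥ 1, becomes infected.
  Lee: 1 of 4 neighbours < 4, below threshold.
Round 3 — no new infections; cascade stops.

yes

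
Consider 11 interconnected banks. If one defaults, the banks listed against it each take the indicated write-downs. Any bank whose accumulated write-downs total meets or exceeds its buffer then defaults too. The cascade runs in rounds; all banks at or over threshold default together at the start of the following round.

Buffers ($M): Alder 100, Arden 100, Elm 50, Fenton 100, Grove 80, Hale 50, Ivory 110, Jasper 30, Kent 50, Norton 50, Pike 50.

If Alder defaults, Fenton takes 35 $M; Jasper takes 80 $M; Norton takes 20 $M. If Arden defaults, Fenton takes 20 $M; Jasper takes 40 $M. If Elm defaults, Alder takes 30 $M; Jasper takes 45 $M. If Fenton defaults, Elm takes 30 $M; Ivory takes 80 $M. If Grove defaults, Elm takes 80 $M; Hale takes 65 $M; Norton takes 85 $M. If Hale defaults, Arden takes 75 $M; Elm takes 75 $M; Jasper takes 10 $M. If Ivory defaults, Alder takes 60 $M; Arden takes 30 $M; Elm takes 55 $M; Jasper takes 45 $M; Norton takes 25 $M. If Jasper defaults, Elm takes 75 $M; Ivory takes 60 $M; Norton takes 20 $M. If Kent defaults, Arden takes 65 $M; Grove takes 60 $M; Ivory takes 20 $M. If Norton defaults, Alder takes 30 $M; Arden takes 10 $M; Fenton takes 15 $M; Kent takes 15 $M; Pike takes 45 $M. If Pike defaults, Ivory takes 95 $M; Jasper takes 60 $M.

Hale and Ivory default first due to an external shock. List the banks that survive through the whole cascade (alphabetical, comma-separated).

Alder, Fenton, Grove, Kent, Norton, Pike

Round 1 — Hale, Ivory default (initial).
  Alder: +60 → 60 < 100
  Arden: +75+30 → 105 ≥ 100
  Elm: +75+55 → 130 ≥ 50
  Jasper: +10+45 → 55 ≥ 30
  Norton: +25 → 25 < 50
Round 2 — Arden, Elm, Jasper default.
  Alder: +30 → 90 < 100
  Fenton: +20 → 20 < 100
  Norton: +20 → 45 < 50
No further defaults.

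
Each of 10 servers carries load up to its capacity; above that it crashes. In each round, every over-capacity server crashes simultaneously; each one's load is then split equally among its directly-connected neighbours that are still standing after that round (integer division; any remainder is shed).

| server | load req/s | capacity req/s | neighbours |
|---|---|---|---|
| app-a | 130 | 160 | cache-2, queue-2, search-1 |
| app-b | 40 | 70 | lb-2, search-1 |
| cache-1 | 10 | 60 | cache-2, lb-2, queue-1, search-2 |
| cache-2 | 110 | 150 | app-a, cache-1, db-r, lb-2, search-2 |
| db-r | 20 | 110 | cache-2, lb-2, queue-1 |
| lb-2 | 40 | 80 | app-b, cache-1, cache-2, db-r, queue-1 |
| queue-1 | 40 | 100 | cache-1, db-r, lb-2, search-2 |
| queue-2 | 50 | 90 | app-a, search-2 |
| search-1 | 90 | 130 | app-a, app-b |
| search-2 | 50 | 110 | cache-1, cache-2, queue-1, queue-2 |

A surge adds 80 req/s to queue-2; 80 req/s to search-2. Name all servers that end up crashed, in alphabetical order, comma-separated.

app-a, app-b, cache-1, cache-2, db-r, lb-2, queue-1, queue-2, search-1, search-2

Round 1 — queue-2 at 130 > 90; search-2 at 130 > 110. queue-2, search-2 crash.
  queue-2 sheds 130 req/s to app-a: 130 each.
    app-a: 130+130 = 260 > 160
  search-2 sheds 130 req/s to cache-1, cache-2, queue-1: 43 each (1 lost).
    cache-1: 10+43 = 53 ≤ 60
    cache-2: 110+43 = 153 > 150
    queue-1: 40+43 = 83 ≤ 100
Round 2 — app-a, cache-2 crash.
  app-a sheds 260 req/s to search-1: 260 each.
    search-1: 90+260 = 350 > 130
  cache-2 sheds 153 req/s to cache-1, db-r, lb-2: 51 each.
    cache-1: 53+51 = 104 > 60
    db-r: 20+51 = 71 ≤ 110
    lb-2: 40+51 = 91 > 80
Round 3 — cache-1, lb-2, search-1 crash.
  cache-1 sheds 104 req/s to queue-1: 104 each.
    queue-1: 83+104 = 187 > 100
  lb-2 sheds 91 req/s to app-b, db-r, queue-1: 30 each (1 lost).
    app-b: 40+30 = 70 ≤ 70
    db-r: 71+30 = 101 ≤ 110
    queue-1: 187+30 = 217 > 100
  search-1 sheds 350 req/s to app-b: 350 each.
    app-b: 70+350 = 420 > 70
Round 4 — app-b, queue-1 crash.
  app-b sheds 420 req/s: no online neighbours, lost.
  queue-1 sheds 217 req/s to db-r: 217 each.
    db-r: 101+217 = 318 > 110
Round 5 — db-r crashes.
  db-r sheds 318 req/s: no online neighbours, lost.
No further crashes.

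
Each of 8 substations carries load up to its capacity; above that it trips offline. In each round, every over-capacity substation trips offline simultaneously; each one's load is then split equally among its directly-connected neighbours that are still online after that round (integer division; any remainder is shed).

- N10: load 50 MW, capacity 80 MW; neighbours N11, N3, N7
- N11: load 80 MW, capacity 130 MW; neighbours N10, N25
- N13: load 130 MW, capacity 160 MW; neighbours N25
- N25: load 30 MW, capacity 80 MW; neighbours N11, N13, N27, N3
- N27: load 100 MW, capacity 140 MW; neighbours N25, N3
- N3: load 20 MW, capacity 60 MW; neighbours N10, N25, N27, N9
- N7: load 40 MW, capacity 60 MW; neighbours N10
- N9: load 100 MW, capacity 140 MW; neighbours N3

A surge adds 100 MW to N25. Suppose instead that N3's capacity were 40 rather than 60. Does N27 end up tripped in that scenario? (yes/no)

yes

With N3's capacity at 40:
Round 1 — N25 at 130 > 80. N25 trips offline.
  N25 sheds 130 MW to N11, N13, N27, N3: 32 each (2 lost).
    N11: 80+32 = 112 ≤ 130
    N13: 130+32 = 162 > 160
    N27: 100+32 = 132 ≤ 140
    N3: 20+32 = 52 > 40
Round 2 — N13, N3 trip offline.
  N13 sheds 162 MW: no online neighbours, lost.
  N3 sheds 52 MW to N10, N27, N9: 17 each (1 lost).
    N10: 50+17 = 67 ≤ 80
    N27: 132+17 = 149 > 140
    N9: 100+17 = 117 ≤ 140
Round 3 — N27 trips offline.
  N27 sheds 149 MW: no online neighbours, lost.
No further trips.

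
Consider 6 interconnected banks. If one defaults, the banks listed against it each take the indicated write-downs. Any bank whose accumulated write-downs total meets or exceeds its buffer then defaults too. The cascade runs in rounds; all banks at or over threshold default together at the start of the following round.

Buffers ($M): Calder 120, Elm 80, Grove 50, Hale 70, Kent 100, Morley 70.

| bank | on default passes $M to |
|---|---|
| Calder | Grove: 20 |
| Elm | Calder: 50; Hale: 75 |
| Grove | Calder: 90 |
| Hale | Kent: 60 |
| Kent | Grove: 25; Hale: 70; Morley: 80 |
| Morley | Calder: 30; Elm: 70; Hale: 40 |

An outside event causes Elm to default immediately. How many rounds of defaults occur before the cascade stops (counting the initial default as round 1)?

2

Round 1 — Elm defaults (initial).
  Calder: +50 → 50 < 120
  Hale: +75 → 75 ≥ 70
Round 2 — Hale defaults.
  Kent: +60 → 60 < 100
No further defaults.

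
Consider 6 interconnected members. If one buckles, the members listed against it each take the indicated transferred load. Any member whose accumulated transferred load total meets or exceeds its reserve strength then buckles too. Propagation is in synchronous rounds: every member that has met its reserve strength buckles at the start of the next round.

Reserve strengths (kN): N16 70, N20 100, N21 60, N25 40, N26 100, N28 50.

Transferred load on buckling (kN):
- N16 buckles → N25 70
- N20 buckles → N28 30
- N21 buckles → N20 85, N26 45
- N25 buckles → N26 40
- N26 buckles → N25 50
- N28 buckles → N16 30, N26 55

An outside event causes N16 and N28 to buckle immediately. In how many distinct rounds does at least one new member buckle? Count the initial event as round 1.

2

Round 1 — N16, N28 buckle (initial).
  N25: +70 → 70 ≥ 40
  N26: +55 → 55 < 100
Round 2 — N25 buckles.
  N26: +40 → 95 < 100
No further bucklings.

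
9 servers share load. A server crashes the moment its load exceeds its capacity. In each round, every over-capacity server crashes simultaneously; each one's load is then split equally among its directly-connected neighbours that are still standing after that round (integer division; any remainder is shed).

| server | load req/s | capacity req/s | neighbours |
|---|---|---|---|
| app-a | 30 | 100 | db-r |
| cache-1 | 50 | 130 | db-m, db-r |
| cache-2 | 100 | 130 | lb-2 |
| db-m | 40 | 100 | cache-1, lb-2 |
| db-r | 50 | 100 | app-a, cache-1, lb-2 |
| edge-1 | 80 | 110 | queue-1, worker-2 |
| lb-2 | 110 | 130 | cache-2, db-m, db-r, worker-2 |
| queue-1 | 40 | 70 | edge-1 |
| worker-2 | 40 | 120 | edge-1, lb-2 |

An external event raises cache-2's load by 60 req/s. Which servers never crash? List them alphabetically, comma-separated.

app-a

Round 1 — cache-2 at 160 > 130. cache-2 crashes.
  cache-2 sheds 160 req/s to lb-2: 160 each.
    lb-2: 110+160 = 270 > 130
Round 2 — lb-2 crashes.
  lb-2 sheds 270 req/s to db-m, db-r, worker-2: 90 each.
    db-m: 40+90 = 130 > 100
    db-r: 50+90 = 140 > 100
    worker-2: 40+90 = 130 > 120
Round 3 — db-m, db-r, worker-2 crash.
  db-m sheds 130 req/s to cache-1: 130 each.
    cache-1: 50+130 = 180 > 130
  db-r sheds 140 req/s to app-a, cache-1: 70 each.
    app-a: 30+70 = 100 ≤ 100
    cache-1: 180+70 = 250 > 130
  worker-2 sheds 130 req/s to edge-1: 130 each.
    edge-1: 80+130 = 210 > 110
Round 4 — cache-1, edge-1 crash.
  cache-1 sheds 250 req/s: no online neighbours, lost.
  edge-1 sheds 210 req/s to queue-1: 210 each.
    queue-1: 40+210 = 250 > 70
Round 5 — queue-1 crashes.
  queue-1 sheds 250 req/s: no online neighbours, lost.
No further crashes.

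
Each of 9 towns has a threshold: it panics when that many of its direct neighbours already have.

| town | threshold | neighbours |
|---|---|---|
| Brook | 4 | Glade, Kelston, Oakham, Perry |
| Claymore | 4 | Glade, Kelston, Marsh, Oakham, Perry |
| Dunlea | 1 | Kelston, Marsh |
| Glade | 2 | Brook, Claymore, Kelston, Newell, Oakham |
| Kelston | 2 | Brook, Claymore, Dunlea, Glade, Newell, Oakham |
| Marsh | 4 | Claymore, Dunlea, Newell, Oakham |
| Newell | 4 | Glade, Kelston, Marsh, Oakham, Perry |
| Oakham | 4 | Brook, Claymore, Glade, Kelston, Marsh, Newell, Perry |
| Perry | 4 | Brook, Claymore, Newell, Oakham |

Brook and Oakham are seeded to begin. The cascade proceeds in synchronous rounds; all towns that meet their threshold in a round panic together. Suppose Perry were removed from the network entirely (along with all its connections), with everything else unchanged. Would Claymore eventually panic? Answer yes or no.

With Perry removed:
Round 1 — Brook, Oakham panic (initial).
Round 2 — checking thresholds:
  Claymore: 1 of 4 neighbours < 4, below threshold.
  Glade: 2 of 5 neighbours ≥ 2, panics.
  Kelston: 2 of 6 neighbours ≥ 2, panics.
  Marsh: 1 of 4 neighbours < 4, below threshold.
  Newell: 1 of 4 neighbours < 4, below threshold.
Round 3 — checking thresholds:
  Claymore: 3 of 4 neighbours < 4, below threshold.
  Dunlea: 1 of 2 neighbours ≥ 1, panics.
  Marsh: 1 of 4 neighbours < 4, below threshold.
  Newell: 3 of 4 neighbours < 4, below threshold.
Round 4 — no new panics; cascade stops.

no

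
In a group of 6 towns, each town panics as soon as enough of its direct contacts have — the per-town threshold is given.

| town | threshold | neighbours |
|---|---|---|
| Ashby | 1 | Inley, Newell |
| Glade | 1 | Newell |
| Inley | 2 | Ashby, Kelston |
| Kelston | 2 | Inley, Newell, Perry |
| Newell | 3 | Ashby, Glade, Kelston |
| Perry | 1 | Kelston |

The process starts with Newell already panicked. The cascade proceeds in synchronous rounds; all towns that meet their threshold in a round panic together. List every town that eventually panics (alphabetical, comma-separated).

Round 1 — Newell panics (initial).
Round 2 — checking thresholds:
  Ashby: 1 of 2 neighbours ≥ 1, panics.
  Glade: 1 of 1 neighbours ≥ 1, panics.
  Kelston: 1 of 3 neighbours < 2, below threshold.
Round 3 — no new panics; cascade stops.

Ashby, Glade, Newell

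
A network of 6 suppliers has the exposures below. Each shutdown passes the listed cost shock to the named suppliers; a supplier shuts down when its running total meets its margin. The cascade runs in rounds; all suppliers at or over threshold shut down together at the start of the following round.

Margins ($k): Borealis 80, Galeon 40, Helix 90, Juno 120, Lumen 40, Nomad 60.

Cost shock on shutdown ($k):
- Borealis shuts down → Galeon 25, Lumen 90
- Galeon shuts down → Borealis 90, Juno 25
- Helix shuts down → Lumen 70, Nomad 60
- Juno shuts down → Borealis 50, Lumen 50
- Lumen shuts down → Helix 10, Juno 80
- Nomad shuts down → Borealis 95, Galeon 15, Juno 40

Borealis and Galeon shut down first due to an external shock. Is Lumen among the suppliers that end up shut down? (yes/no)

Round 1 — Borealis, Galeon shut down (initial).
  Juno: +25 → 25 < 120
  Lumen: +90 → 90 ≥ 40
Round 2 — Lumen shuts down.
  Helix: +10 → 10 < 90
  Juno: +80 → 105 < 120
No further shutdowns.

yes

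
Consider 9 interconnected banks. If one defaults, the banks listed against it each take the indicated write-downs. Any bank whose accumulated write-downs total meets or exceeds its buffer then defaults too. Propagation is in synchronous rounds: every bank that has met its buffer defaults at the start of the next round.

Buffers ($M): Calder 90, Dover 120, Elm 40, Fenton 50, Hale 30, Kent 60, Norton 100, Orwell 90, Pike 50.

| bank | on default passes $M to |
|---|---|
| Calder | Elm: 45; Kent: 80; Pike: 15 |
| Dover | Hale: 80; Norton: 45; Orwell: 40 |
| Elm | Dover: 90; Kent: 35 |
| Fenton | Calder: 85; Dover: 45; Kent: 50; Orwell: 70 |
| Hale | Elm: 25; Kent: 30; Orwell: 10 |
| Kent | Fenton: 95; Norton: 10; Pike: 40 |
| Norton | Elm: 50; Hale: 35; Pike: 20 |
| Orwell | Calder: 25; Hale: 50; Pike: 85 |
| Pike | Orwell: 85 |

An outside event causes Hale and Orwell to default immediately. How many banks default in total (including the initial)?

Round 1 — Hale, Orwell default (initial).
  Calder: +25 → 25 < 90
  Elm: +25 → 25 < 40
  Kent: +30 → 30 < 60
  Pike: +85 → 85 ≥ 50
Round 2 — Pike defaults.
No further defaults.

3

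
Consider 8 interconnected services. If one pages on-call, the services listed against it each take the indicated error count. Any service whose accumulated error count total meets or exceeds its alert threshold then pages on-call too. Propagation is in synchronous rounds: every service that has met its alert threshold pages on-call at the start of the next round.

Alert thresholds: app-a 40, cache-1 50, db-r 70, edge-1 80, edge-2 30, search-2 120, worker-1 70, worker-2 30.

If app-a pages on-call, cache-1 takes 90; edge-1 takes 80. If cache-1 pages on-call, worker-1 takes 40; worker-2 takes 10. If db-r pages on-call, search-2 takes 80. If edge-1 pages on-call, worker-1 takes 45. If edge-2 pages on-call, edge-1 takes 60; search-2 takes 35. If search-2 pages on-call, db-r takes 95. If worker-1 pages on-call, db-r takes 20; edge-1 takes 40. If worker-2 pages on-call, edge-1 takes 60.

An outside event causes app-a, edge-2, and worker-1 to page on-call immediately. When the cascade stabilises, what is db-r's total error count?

20

Round 1 — app-a, edge-2, worker-1 page on-call (initial).
  cache-1: +90 → 90 ≥ 50
  db-r: +20 → 20 < 70
  edge-1: +80+60+40 → 180 ≥ 80
  search-2: +35 → 35 < 120
Round 2 — cache-1, edge-1 page on-call.
  worker-2: +10 → 10 < 30
No further pages.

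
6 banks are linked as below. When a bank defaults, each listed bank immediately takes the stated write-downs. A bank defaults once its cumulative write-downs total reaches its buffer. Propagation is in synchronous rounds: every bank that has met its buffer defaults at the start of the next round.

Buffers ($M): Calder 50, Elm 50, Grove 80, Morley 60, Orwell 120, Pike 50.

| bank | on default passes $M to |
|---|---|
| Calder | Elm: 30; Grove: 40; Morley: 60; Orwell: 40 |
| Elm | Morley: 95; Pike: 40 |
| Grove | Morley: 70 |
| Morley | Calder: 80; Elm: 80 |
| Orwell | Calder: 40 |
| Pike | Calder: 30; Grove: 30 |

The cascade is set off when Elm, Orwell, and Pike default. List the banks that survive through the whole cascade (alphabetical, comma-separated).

Grove

Round 1 — Elm, Orwell, Pike default (initial).
  Calder: +40+30 → 70 ≥ 50
  Grove: +30 → 30 < 80
  Morley: +95 → 95 ≥ 60
Round 2 — Calder, Morley default.
  Grove: +40 → 70 < 80
No further defaults.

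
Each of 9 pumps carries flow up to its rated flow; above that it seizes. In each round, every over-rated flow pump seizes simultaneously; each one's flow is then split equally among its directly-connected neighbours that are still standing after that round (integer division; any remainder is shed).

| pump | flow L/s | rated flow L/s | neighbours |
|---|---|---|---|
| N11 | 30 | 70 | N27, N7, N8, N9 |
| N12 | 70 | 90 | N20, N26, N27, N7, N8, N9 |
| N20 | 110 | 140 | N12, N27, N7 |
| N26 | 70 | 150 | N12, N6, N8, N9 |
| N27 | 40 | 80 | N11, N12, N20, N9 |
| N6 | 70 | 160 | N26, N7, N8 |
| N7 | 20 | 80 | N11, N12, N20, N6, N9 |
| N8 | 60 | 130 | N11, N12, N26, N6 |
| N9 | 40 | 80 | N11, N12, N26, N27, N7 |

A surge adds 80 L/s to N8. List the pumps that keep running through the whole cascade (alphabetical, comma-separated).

N11, N20, N26, N27, N6, N7, N9

Round 1 — N8 at 140 > 130. N8 seizes.
  N8 sheds 140 L/s to N11, N12, N26, N6: 35 each.
    N11: 30+35 = 65 ≤ 70
    N12: 70+35 = 105 > 90
    N26: 70+35 = 105 ≤ 150
    N6: 70+35 = 105 ≤ 160
Round 2 — N12 seizes.
  N12 sheds 105 L/s to N20, N26, N27, N7, N9: 21 each.
    N20: 110+21 = 131 ≤ 140
    N26: 105+21 = 126 ≤ 150
    N27: 40+21 = 61 ≤ 80
    N7: 20+21 = 41 ≤ 80
    N9: 40+21 = 61 ≤ 80
No further seizures.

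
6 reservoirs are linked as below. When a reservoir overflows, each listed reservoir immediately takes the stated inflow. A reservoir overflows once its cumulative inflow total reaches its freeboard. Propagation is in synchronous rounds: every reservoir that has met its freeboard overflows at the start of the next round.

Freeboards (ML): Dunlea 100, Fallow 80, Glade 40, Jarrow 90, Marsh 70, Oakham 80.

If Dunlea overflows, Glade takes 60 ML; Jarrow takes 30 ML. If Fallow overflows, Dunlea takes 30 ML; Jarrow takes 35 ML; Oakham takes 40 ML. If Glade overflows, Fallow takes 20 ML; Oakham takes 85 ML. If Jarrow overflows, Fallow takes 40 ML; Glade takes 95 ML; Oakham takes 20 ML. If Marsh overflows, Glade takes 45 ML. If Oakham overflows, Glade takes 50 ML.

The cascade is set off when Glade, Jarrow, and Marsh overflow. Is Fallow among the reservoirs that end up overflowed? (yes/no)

Round 1 — Glade, Jarrow, Marsh overflow (initial).
  Fallow: +20+40 → 60 < 80
  Oakham: +85+20 → 105 ≥ 80
Round 2 — Oakham overflows.
No further overflows.

no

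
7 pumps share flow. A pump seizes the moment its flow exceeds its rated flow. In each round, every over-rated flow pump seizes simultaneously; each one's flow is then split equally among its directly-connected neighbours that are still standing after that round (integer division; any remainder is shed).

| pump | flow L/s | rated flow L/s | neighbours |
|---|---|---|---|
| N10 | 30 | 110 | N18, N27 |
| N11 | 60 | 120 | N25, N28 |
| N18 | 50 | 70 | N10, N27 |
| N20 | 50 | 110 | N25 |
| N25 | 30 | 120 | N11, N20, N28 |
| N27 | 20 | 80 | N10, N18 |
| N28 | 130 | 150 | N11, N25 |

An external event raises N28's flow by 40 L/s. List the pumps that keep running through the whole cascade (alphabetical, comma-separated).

Round 1 — N28 at 170 > 150. N28 seizes.
  N28 sheds 170 L/s to N11, N25: 85 each.
    N11: 60+85 = 145 > 120
    N25: 30+85 = 115 ≤ 120
Round 2 — N11 seizes.
  N11 sheds 145 L/s to N25: 145 each.
    N25: 115+145 = 260 > 120
Round 3 — N25 seizes.
  N25 sheds 260 L/s to N20: 260 each.
    N20: 50+260 = 310 > 110
Round 4 — N20 seizes.
  N20 sheds 310 L/s: no online neighbours, lost.
No further seizures.

N10, N18, N27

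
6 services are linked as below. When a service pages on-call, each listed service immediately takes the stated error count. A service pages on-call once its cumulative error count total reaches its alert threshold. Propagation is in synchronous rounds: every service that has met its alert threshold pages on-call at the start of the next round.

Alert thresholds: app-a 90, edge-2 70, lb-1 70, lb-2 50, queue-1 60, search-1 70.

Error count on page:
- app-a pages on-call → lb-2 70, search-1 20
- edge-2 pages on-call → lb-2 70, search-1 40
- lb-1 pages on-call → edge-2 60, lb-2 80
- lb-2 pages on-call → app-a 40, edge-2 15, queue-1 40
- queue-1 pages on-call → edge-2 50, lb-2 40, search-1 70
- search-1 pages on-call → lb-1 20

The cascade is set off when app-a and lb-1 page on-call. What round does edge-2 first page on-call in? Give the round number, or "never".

3

Round 1 — app-a, lb-1 page on-call (initial).
  edge-2: +60 → 60 < 70
  lb-2: +70+80 → 150 ≥ 50
  search-1: +20 → 20 < 70
Round 2 — lb-2 pages on-call.
  edge-2: +15 → 75 ≥ 70
  queue-1: +40 → 40 < 60
Round 3 — edge-2 pages on-call.
  search-1: +40 → 60 < 70
No further pages.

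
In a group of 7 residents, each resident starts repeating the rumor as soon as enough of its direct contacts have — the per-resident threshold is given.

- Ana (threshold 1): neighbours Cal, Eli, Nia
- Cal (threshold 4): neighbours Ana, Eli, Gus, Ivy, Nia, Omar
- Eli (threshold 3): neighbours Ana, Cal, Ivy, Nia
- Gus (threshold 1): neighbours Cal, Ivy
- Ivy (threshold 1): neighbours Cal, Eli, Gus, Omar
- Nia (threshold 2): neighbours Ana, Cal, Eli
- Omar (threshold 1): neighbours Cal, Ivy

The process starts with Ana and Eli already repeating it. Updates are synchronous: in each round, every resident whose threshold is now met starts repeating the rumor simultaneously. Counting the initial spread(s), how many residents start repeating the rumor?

Round 1 — Ana, Eli start repeating the rumor (initial).
Round 2 — checking thresholds:
  Cal: 2 of 6 neighbours < 4, holds.
  Ivy: 1 of 4 neighbours ≥ 1, starts repeating the rumor.
  Nia: 2 of 3 neighbours ≥ 2, starts repeating the rumor.
Round 3 — checking thresholds:
  Cal: 4 of 6 neighbours ≥ 4, starts repeating the rumor.
  Gus: 1 of 2 neighbours ≥ 1, starts repeating the rumor.
  Omar: 1 of 2 neighbours ≥ 1, starts repeating the rumor.
Round 4 — no new spreads; cascade stops.

7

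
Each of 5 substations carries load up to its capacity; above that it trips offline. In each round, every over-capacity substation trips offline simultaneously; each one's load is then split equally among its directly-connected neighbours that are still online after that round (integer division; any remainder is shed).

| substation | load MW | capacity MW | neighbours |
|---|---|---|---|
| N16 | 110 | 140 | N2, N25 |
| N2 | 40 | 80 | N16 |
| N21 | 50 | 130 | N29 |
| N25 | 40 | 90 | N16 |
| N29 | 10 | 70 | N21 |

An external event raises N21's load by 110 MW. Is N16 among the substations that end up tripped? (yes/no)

Round 1 — N21 at 160 > 130. N21 trips offline.
  N21 sheds 160 MW to N29: 160 each.
    N29: 10+160 = 170 > 70
Round 2 — N29 trips offline.
  N29 sheds 170 MW: no online neighbours, lost.
No further trips.

no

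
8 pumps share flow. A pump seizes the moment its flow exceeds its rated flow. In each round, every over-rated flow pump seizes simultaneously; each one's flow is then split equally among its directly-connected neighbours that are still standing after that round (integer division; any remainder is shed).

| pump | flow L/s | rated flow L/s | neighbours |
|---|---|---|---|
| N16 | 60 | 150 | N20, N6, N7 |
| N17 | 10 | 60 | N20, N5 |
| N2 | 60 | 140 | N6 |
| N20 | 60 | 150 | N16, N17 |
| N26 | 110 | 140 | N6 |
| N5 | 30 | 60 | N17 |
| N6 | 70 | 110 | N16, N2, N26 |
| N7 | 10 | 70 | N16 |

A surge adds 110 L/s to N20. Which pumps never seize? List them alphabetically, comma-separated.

N16, N2, N26, N6, N7

Round 1 — N20 at 170 > 150. N20 seizes.
  N20 sheds 170 L/s to N16, N17: 85 each.
    N16: 60+85 = 145 ≤ 150
    N17: 10+85 = 95 > 60
Round 2 — N17 seizes.
  N17 sheds 95 L/s to N5: 95 each.
    N5: 30+95 = 125 > 60
Round 3 — N5 seizes.
  N5 sheds 125 L/s: no online neighbours, lost.
No further seizures.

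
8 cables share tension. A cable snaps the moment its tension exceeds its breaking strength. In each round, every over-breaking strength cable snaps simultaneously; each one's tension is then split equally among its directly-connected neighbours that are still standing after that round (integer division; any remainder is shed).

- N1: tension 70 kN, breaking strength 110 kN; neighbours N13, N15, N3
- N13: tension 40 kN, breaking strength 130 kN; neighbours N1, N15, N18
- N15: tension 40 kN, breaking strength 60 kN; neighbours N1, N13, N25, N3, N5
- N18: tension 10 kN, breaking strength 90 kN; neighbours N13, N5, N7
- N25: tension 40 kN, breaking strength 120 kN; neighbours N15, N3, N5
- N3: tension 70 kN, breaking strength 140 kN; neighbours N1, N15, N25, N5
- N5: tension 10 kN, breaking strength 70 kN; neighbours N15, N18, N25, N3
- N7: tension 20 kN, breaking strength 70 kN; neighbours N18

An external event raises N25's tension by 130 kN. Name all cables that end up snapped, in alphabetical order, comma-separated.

Round 1 — N25 at 170 > 120. N25 snaps.
  N25 sheds 170 kN to N15, N3, N5: 56 each (2 lost).
    N15: 40+56 = 96 > 60
    N3: 70+56 = 126 ≤ 140
    N5: 10+56 = 66 ≤ 70
Round 2 — N15 snaps.
  N15 sheds 96 kN to N1, N13, N3, N5: 24 each.
    N1: 70+24 = 94 ≤ 110
    N13: 40+24 = 64 ≤ 130
    N3: 126+24 = 150 > 140
    N5: 66+24 = 90 > 70
Round 3 — N3, N5 snap.
  N3 sheds 150 kN to N1: 150 each.
    N1: 94+150 = 244 > 110
  N5 sheds 90 kN to N18: 90 each.
    N18: 10+90 = 100 > 90
Round 4 — N1, N18 snap.
  N1 sheds 244 kN to N13: 244 each.
    N13: 64+244 = 308 > 130
  N18 sheds 100 kN to N13, N7: 50 each.
    N13: 308+50 = 358 > 130
    N7: 20+50 = 70 ≤ 70
Round 5 — N13 snaps.
  N13 sheds 358 kN: no online neighbours, lost.
No further breaks.

N1, N13, N15, N18, N25, N3, N5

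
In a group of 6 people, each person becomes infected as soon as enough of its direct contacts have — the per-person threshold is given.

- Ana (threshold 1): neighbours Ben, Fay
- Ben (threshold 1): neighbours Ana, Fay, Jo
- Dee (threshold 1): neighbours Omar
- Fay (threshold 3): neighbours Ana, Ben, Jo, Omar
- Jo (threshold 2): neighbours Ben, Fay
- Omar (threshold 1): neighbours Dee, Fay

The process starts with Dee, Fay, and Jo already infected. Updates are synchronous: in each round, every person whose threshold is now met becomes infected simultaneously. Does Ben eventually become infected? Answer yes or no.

Round 1 — Dee, Fay, Jo become infected (initial).
Round 2 — checking thresholds:
  Ana: 1 of 2 neighbours ≥ 1, becomes infected.
  Ben: 2 of 3 neighbours ≥ 1, becomes infected.
  Omar: 2 of 2 neighbours ≥ 1, becomes infected.
Round 3 — no new infections; cascade stops.

yes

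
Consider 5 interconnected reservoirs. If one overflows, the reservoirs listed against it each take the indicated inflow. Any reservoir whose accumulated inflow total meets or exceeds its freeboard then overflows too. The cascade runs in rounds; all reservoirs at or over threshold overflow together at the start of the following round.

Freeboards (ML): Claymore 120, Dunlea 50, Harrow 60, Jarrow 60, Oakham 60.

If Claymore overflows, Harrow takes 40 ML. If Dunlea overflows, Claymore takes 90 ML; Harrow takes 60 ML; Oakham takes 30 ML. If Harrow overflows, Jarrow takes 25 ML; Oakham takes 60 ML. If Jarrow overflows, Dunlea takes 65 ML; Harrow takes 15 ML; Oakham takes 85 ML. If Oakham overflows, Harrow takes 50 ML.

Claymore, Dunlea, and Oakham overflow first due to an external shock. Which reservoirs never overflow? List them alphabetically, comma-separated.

Round 1 — Claymore, Dunlea, Oakham overflow (initial).
  Harrow: +40+60+50 → 150 ≥ 60
Round 2 — Harrow overflows.
  Jarrow: +25 → 25 < 60
No further overflows.

Jarrow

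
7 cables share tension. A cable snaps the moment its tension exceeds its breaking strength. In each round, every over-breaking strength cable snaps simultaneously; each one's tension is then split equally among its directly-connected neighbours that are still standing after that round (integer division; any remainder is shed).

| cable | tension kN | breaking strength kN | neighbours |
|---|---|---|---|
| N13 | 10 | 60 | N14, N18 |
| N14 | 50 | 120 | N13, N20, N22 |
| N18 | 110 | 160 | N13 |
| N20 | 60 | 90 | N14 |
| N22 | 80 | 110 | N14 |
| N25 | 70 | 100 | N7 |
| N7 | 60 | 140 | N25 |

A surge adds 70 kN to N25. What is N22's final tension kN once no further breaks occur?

80

Round 1 — N25 at 140 > 100. N25 snaps.
  N25 sheds 140 kN to N7: 140 each.
    N7: 60+140 = 200 > 140
Round 2 — N7 snaps.
  N7 sheds 200 kN: no online neighbours, lost.
No further breaks.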